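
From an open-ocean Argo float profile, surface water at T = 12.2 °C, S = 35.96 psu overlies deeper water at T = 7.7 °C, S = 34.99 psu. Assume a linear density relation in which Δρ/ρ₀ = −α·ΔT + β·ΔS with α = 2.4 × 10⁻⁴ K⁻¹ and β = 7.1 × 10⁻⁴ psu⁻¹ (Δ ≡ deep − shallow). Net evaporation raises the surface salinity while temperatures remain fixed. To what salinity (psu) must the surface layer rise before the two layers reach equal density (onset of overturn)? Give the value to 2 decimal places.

36.51 psu

Neutral buoyancy requires −α(T_deep − T_surf) + β(S_deep − S_surf′) = 0.
S_surf′ = S_deep − (α/β)·ΔT = 34.99 − (2.4 × 10⁻⁴/7.1 × 10⁻⁴)·(-4.5) = 36.5111 psu.
Increase required: 36.5111 − 35.96 = 0.5511 psu.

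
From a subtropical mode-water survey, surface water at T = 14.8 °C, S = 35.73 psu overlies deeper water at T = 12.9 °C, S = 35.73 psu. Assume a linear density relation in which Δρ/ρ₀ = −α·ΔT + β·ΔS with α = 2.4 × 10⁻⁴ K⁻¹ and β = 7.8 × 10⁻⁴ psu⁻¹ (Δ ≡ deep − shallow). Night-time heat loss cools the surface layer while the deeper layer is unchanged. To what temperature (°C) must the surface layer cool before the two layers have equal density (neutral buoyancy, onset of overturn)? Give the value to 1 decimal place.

12.9 °C

Neutral buoyancy requires Δρ = 0, i.e. −α(T_deep − T_surf′) + β(S_deep − S_surf) = 0.
T_surf′ = T_deep − (β/α)·ΔS = 12.9 − (7.8 × 10⁻⁴/2.4 × 10⁻⁴)·(+0.00) = 12.900 °C.
Cooling required: 14.8 − (12.900) = 1.900 °C.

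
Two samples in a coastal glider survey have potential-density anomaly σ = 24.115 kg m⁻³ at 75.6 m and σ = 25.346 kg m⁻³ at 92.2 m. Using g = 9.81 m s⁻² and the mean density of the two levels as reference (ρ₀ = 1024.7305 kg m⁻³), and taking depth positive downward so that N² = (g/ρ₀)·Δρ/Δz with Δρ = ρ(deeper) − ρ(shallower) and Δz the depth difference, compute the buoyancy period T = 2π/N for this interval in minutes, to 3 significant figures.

Δρ = 1025.346 − 1024.115 = 1.231 kg m⁻³ over Δz = 92.2 − 75.6 = 16.6 m.
N² = (9.81/1024.7305) × (1.231/16.6) = 7.0992 × 10⁻⁴ s⁻².
N = √(7.0992 × 10⁻⁴) = 0.026644 rad s⁻¹, so T = 2π/N = 235.82 s = 3.9303 min ≈ 3.93 min.

3.93 min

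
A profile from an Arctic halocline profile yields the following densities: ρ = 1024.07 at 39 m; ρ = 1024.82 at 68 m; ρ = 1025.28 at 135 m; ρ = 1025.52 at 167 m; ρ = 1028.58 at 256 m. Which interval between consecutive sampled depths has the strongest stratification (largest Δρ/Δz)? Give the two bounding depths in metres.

Compute the density gradient over each adjacent pair:
  39–68 m: Δρ/Δz = 0.75/29 = 0.026 kg m⁻⁴
  68–135 m: Δρ/Δz = 0.46/67 = 6.9 × 10⁻³ kg m⁻⁴
  135–167 m: Δρ/Δz = 0.24/32 = 7.5 × 10⁻³ kg m⁻⁴
  167–256 m: Δρ/Δz = 3.06/89 = 0.034 kg m⁻⁴
The largest gradient is in the 167–256 m interval — the pycnocline.

167–256 m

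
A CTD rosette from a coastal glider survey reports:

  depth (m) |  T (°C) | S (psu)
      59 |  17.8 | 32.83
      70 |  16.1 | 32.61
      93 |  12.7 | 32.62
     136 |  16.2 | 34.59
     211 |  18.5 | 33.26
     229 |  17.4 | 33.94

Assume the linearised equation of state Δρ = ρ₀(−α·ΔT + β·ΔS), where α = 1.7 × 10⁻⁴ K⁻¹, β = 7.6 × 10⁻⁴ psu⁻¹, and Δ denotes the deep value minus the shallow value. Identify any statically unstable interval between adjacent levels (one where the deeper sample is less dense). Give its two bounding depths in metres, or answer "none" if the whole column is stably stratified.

136–211 m

Evaluate Δρ/ρ₀ = −αΔT + βΔS across each adjacent pair:
  59–70 m: −αΔT+βΔS = −(1.7 × 10⁻⁴)(-1.7)+(7.6 × 10⁻⁴)(-0.22) = 1.2 × 10⁻⁴ → stable
  70–93 m: −αΔT+βΔS = −(1.7 × 10⁻⁴)(-3.4)+(7.6 × 10⁻⁴)(+0.01) = 5.9 × 10⁻⁴ → stable
  93–136 m: −αΔT+βΔS = −(1.7 × 10⁻⁴)(+3.5)+(7.6 × 10⁻⁴)(+1.97) = 9.0 × 10⁻⁴ → stable
  136–211 m: −αΔT+βΔS = −(1.7 × 10⁻⁴)(+2.3)+(7.6 × 10⁻⁴)(-1.33) = -1.4 × 10⁻³ → UNSTABLE
  211–229 m: −αΔT+βΔS = −(1.7 × 10⁻⁴)(-1.1)+(7.6 × 10⁻⁴)(+0.68) = 7.0 × 10⁻⁴ → stable
The 136–211 m interval has Δρ < 0: lighter water underlies denser water.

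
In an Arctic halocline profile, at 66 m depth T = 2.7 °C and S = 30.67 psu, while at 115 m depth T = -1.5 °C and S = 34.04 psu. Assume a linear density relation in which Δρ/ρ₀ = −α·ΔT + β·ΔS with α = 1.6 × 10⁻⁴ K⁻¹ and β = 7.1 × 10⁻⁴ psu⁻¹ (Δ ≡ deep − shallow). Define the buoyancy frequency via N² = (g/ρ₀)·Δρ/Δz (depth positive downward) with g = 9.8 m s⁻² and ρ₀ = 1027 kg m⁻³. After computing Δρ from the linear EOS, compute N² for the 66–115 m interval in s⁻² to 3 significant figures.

6.13 × 10⁻⁴ s⁻²

ΔT = -4.2 K, ΔS = +3.37 psu (deep − shallow).
Δρ/ρ₀ = −αΔT + βΔS = 6.72 × 10⁻⁴ + 2.3927 × 10⁻³ = 3.0647 × 10⁻³, so Δρ ≈ 3.147 kg m⁻³.
N² = (g/ρ₀)·Δρ/Δz = g·(Δρ/ρ₀)/Δz = 9.8 × 3.0647 × 10⁻³ / 49 = 6.1294 × 10⁻⁴ s⁻² ≈ 6.13 × 10⁻⁴ s⁻².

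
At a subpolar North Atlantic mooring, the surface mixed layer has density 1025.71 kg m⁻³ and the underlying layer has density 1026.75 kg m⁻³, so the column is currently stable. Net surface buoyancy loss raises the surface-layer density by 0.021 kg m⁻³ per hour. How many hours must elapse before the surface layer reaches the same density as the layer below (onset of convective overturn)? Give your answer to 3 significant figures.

Density deficit of the surface layer: 1026.75 − 1025.71 = 1.04 kg m⁻³.
Required change = 1.04 / 0.021 = 49.5 hours.

49.5 hours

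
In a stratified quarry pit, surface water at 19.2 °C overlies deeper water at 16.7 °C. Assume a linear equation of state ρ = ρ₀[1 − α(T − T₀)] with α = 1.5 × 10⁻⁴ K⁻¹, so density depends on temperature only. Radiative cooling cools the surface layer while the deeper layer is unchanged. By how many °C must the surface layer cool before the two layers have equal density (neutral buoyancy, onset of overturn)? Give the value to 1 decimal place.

With temperature the only control, equal density requires T_surf′ = T_deep.
T_surf′ = 16.7 °C.
Cooling required: 19.2 − 16.7 = 2.5 °C.

2.5 °C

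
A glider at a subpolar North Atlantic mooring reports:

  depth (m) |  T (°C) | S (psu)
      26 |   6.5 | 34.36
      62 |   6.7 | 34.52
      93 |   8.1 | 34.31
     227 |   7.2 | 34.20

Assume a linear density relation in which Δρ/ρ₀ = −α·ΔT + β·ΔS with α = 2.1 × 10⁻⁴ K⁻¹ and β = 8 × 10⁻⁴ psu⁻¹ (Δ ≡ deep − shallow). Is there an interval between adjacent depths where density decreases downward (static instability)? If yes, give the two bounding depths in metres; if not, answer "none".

Evaluate Δρ/ρ₀ = −αΔT + βΔS across each adjacent pair:
  26–62 m: −αΔT+βΔS = −(2.1 × 10⁻⁴)(+0.2)+(8 × 10⁻⁴)(+0.16) = 8.6 × 10⁻⁵ → stable
  62–93 m: −αΔT+βΔS = −(2.1 × 10⁻⁴)(+1.4)+(8 × 10⁻⁴)(-0.21) = -4.6 × 10⁻⁴ → UNSTABLE
  93–227 m: −αΔT+βΔS = −(2.1 × 10⁻⁴)(-0.9)+(8 × 10⁻⁴)(-0.11) = 1.0 × 10⁻⁴ → stable
The 62–93 m interval has Δρ < 0: lighter water underlies denser water.

62–93 m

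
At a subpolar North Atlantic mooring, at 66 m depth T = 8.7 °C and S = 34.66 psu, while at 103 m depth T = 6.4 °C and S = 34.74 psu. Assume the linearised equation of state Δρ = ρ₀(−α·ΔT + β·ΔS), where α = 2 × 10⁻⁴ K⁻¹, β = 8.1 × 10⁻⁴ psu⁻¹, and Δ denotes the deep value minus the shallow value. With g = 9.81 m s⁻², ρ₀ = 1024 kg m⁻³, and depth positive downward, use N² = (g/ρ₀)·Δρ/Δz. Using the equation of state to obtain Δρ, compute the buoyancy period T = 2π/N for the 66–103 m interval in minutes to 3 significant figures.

ΔT = -2.3 K, ΔS = +0.08 psu (deep − shallow).
Δρ/ρ₀ = −αΔT + βΔS = 4.60 × 10⁻⁴ + 6.48 × 10⁻⁵ = 5.248 × 10⁻⁴, so Δρ ≈ 0.5374 kg m⁻³.
N² = (g/ρ₀)·Δρ/Δz = g·(Δρ/ρ₀)/Δz = 9.81 × 5.248 × 10⁻⁴ / 37 = 1.3914 × 10⁻⁴ s⁻².
N = √(1.3914 × 10⁻⁴) = 0.011796 rad s⁻¹ → T = 2π/N = 532.65 s = 8.8775 min ≈ 8.88 min.

8.88 min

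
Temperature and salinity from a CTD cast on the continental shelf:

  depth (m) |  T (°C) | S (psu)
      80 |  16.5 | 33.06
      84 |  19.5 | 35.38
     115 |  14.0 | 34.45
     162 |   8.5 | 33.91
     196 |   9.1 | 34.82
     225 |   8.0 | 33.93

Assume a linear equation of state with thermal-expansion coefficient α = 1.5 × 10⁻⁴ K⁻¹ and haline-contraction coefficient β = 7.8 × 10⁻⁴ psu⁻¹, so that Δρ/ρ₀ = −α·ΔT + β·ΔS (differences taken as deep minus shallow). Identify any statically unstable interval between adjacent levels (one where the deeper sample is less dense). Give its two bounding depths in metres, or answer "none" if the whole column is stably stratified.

196–225 m

Evaluate Δρ/ρ₀ = −αΔT + βΔS across each adjacent pair:
  80–84 m: −αΔT+βΔS = −(1.5 × 10⁻⁴)(+3.0)+(7.8 × 10⁻⁴)(+2.32) = 1.4 × 10⁻³ → stable
  84–115 m: −αΔT+βΔS = −(1.5 × 10⁻⁴)(-5.5)+(7.8 × 10⁻⁴)(-0.93) = 1.0 × 10⁻⁴ → stable
  115–162 m: −αΔT+βΔS = −(1.5 × 10⁻⁴)(-5.5)+(7.8 × 10⁻⁴)(-0.54) = 4.0 × 10⁻⁴ → stable
  162–196 m: −αΔT+βΔS = −(1.5 × 10⁻⁴)(+0.6)+(7.8 × 10⁻⁴)(+0.91) = 6.2 × 10⁻⁴ → stable
  196–225 m: −αΔT+βΔS = −(1.5 × 10⁻⁴)(-1.1)+(7.8 × 10⁻⁴)(-0.89) = -5.3 × 10⁻⁴ → UNSTABLE
The 196–225 m interval has Δρ < 0: lighter water underlies denser water.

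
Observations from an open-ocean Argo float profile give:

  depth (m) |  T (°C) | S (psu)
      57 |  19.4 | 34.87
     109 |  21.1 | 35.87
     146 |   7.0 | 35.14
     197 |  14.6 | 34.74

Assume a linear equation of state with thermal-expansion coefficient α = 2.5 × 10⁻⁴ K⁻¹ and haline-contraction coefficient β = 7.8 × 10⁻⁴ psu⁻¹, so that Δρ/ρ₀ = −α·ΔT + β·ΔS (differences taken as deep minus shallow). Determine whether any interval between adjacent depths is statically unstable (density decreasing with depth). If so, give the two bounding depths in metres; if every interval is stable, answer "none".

146–197 m

Evaluate Δρ/ρ₀ = −αΔT + βΔS across each adjacent pair:
  57–109 m: −αΔT+βΔS = −(2.5 × 10⁻⁴)(+1.7)+(7.8 × 10⁻⁴)(+1.00) = 3.6 × 10⁻⁴ → stable
  109–146 m: −αΔT+βΔS = −(2.5 × 10⁻⁴)(-14.1)+(7.8 × 10⁻⁴)(-0.73) = 3.0 × 10⁻³ → stable
  146–197 m: −αΔT+βΔS = −(2.5 × 10⁻⁴)(+7.6)+(7.8 × 10⁻⁴)(-0.40) = -2.2 × 10⁻³ → UNSTABLE
The 146–197 m interval has Δρ < 0: lighter water underlies denser water.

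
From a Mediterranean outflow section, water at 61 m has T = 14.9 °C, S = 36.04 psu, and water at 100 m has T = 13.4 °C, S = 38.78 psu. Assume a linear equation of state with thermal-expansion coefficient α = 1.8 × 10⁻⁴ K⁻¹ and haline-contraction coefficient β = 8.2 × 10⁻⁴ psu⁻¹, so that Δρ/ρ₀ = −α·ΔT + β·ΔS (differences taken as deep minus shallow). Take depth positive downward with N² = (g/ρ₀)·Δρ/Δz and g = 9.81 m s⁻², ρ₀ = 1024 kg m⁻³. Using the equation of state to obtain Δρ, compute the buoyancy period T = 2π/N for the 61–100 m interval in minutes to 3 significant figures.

ΔT = -1.5 K, ΔS = +2.74 psu (deep − shallow).
Δρ/ρ₀ = −αΔT + βΔS = 2.70 × 10⁻⁴ + 2.2468 × 10⁻³ = 2.5168 × 10⁻³, so Δρ ≈ 2.577 kg m⁻³.
N² = (g/ρ₀)·Δρ/Δz = g·(Δρ/ρ₀)/Δz = 9.81 × 2.5168 × 10⁻³ / 39 = 6.3307 × 10⁻⁴ s⁻².
N = √(6.3307 × 10⁻⁴) = 0.025161 rad s⁻¹ → T = 2π/N = 249.72 s = 4.1620 min ≈ 4.16 min.

4.16 min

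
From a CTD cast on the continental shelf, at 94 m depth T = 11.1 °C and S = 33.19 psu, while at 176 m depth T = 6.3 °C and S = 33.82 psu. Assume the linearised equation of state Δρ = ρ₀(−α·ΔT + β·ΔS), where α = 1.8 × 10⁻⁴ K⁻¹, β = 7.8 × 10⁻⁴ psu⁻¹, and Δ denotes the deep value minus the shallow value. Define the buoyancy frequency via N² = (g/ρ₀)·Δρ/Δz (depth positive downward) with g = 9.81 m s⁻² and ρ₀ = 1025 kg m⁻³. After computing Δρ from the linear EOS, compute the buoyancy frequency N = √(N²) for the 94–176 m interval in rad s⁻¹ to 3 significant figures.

ΔT = -4.8 K, ΔS = +0.63 psu (deep − shallow).
Δρ/ρ₀ = −αΔT + βΔS = 8.64 × 10⁻⁴ + 4.914 × 10⁻⁴ = 1.3554 × 10⁻³, so Δρ ≈ 1.389 kg m⁻³.
N² = (g/ρ₀)·Δρ/Δz = g·(Δρ/ρ₀)/Δz = 9.81 × 1.3554 × 10⁻³ / 82 = 1.6215 × 10⁻⁴ s⁻².
N = √(1.6215 × 10⁻⁴) = 0.012734 rad s⁻¹ ≈ 0.0127 rad s⁻¹.

0.0127 rad s⁻¹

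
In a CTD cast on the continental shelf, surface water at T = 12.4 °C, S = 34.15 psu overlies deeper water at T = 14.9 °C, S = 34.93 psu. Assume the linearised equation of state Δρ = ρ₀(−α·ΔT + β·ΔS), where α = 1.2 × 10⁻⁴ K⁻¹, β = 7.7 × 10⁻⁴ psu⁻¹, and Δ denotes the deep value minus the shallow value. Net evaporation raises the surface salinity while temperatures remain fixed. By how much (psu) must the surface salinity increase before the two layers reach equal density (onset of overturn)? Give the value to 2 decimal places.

0.39 psu

Neutral buoyancy requires −α(T_deep − T_surf) + β(S_deep − S_surf′) = 0.
S_surf′ = S_deep − (α/β)·ΔT = 34.93 − (1.2 × 10⁻⁴/7.7 × 10⁻⁴)·(+2.5) = 34.5404 psu.
Increase required: 34.5404 − 34.15 = 0.3904 psu.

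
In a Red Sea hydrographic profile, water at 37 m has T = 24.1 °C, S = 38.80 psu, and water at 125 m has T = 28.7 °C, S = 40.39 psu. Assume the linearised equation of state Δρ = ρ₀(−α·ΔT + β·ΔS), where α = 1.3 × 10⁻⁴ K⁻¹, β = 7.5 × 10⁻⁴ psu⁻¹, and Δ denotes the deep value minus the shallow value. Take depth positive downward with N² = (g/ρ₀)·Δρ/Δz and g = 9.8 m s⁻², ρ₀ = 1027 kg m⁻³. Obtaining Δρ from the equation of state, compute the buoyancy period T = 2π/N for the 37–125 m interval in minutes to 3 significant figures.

12.9 min

ΔT = +4.6 K, ΔS = +1.59 psu (deep − shallow).
Δρ/ρ₀ = −αΔT + βΔS = -5.98 × 10⁻⁴ + 1.1925 × 10⁻³ = 5.945 × 10⁻⁴, so Δρ ≈ 0.6106 kg m⁻³.
N² = (g/ρ₀)·Δρ/Δz = g·(Δρ/ρ₀)/Δz = 9.8 × 5.945 × 10⁻⁴ / 88 = 6.6206 × 10⁻⁵ s⁻².
N = √(6.6206 × 10⁻⁵) = 8.1367 × 10⁻³ rad s⁻¹ → T = 2π/N = 772.20 s = 12.870 min ≈ 12.9 min.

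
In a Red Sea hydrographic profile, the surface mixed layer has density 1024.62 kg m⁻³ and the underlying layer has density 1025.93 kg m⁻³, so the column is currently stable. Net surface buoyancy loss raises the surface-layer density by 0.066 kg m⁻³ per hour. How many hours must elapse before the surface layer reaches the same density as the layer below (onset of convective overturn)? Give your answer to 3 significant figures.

19.8 hours

Density deficit of the surface layer: 1025.93 − 1024.62 = 1.31 kg m⁻³.
Required change = 1.31 / 0.066 = 19.8 hours.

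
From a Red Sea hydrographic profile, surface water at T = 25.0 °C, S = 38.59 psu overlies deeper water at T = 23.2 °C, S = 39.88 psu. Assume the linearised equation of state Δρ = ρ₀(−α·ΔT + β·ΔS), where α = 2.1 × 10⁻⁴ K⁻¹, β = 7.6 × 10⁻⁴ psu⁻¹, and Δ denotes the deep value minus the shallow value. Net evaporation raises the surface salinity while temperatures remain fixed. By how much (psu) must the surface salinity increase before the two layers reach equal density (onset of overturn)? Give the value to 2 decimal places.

1.79 psu

Neutral buoyancy requires −α(T_deep − T_surf) + β(S_deep − S_surf′) = 0.
S_surf′ = S_deep − (α/β)·ΔT = 39.88 − (2.1 × 10⁻⁴/7.6 × 10⁻⁴)·(-1.8) = 40.3774 psu.
Increase required: 40.3774 − 38.59 = 1.7874 psu.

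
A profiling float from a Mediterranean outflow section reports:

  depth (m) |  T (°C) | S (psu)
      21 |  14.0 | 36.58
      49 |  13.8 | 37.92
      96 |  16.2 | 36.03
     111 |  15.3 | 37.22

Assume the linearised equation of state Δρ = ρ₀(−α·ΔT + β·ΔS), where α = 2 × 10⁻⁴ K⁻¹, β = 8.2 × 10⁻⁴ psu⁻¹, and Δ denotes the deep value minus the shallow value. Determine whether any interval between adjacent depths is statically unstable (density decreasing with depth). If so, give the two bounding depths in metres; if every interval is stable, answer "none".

Evaluate Δρ/ρ₀ = −αΔT + βΔS across each adjacent pair:
  21–49 m: −αΔT+βΔS = −(2 × 10⁻⁴)(-0.2)+(8.2 × 10⁻⁴)(+1.34) = 1.1 × 10⁻³ → stable
  49–96 m: −αΔT+βΔS = −(2 × 10⁻⁴)(+2.4)+(8.2 × 10⁻⁴)(-1.89) = -2.0 × 10⁻³ → UNSTABLE
  96–111 m: −αΔT+βΔS = −(2 × 10⁻⁴)(-0.9)+(8.2 × 10⁻⁴)(+1.19) = 1.2 × 10⁻³ → stable
The 49–96 m interval has Δρ < 0: lighter water underlies denser water.

49–96 m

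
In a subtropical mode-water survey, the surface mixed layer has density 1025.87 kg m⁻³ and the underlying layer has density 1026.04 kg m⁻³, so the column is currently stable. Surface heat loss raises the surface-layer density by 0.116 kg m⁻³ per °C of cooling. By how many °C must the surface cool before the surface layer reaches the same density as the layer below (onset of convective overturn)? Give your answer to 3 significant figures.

Density deficit of the surface layer: 1026.04 − 1025.87 = 0.17 kg m⁻³.
Required change = 0.17 / 0.116 = 1.47 °C.

1.47 °C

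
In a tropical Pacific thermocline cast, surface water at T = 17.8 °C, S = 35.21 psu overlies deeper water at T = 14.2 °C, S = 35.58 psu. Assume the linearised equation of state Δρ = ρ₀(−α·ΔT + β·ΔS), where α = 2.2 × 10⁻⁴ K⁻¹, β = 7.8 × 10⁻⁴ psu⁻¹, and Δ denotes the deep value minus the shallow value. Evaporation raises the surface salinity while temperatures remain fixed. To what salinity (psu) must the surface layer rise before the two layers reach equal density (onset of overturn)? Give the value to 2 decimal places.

36.60 psu

Neutral buoyancy requires −α(T_deep − T_surf) + β(S_deep − S_surf′) = 0.
S_surf′ = S_deep − (α/β)·ΔT = 35.58 − (2.2 × 10⁻⁴/7.8 × 10⁻⁴)·(-3.6) = 36.5954 psu.
Increase required: 36.5954 − 35.21 = 1.3854 psu.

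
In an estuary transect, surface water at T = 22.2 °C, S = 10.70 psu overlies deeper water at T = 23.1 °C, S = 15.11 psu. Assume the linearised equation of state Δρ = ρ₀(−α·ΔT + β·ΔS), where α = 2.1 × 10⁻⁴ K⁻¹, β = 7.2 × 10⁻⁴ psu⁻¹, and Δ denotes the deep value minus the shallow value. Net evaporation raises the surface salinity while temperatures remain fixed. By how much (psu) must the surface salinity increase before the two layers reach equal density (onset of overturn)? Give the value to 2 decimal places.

Neutral buoyancy requires −α(T_deep − T_surf) + β(S_deep − S_surf′) = 0.
S_surf′ = S_deep − (α/β)·ΔT = 15.11 − (2.1 × 10⁻⁴/7.2 × 10⁻⁴)·(+0.9) = 14.8475 psu.
Increase required: 14.8475 − 10.70 = 4.1475 psu.

4.15 psu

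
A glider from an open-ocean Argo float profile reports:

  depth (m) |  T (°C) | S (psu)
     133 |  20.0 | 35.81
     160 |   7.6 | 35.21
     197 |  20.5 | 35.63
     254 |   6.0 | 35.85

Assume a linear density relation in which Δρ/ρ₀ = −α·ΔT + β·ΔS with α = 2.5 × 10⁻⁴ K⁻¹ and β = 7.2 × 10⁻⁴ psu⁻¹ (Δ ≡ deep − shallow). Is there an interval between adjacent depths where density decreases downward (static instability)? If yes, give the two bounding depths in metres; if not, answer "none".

Evaluate Δρ/ρ₀ = −αΔT + βΔS across each adjacent pair:
  133–160 m: −αΔT+βΔS = −(2.5 × 10⁻⁴)(-12.4)+(7.2 × 10⁻⁴)(-0.60) = 2.7 × 10⁻³ → stable
  160–197 m: −αΔT+βΔS = −(2.5 × 10⁻⁴)(+12.9)+(7.2 × 10⁻⁴)(+0.42) = -2.9 × 10⁻³ → UNSTABLE
  197–254 m: −αΔT+βΔS = −(2.5 × 10⁻⁴)(-14.5)+(7.2 × 10⁻⁴)(+0.22) = 3.8 × 10⁻³ → stable
The 160–197 m interval has Δρ < 0: lighter water underlies denser water.

160–197 m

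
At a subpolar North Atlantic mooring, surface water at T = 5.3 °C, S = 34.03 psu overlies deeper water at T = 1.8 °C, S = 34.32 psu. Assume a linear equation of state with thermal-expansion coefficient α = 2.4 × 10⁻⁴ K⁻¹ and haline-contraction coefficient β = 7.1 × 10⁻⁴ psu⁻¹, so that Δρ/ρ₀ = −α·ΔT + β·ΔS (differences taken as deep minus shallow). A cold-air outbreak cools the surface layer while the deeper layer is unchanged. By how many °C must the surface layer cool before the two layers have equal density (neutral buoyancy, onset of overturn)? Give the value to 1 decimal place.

Neutral buoyancy requires Δρ = 0, i.e. −α(T_deep − T_surf′) + β(S_deep − S_surf) = 0.
T_surf′ = T_deep − (β/α)·ΔS = 1.8 − (7.1 × 10⁻⁴/2.4 × 10⁻⁴)·(+0.29) = 0.942 °C.
Cooling required: 5.3 − (0.942) = 4.358 °C.

4.4 °C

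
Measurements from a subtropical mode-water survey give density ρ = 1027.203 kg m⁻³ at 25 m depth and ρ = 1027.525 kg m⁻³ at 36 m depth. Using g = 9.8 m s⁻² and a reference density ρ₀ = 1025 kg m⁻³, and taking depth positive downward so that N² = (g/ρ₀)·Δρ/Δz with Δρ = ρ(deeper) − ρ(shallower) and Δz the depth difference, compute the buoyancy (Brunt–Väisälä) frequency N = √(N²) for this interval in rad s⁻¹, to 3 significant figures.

Δρ = 1027.525 − 1027.203 = 0.322 kg m⁻³ over Δz = 36 − 25 = 11 m.
N² = (9.8/1025) × (0.322/11) = 2.7988 × 10⁻⁴ s⁻².
N = √(2.7988 × 10⁻⁴) = 0.016730 rad s⁻¹ ≈ 0.0167 rad s⁻¹.

0.0167 rad s⁻¹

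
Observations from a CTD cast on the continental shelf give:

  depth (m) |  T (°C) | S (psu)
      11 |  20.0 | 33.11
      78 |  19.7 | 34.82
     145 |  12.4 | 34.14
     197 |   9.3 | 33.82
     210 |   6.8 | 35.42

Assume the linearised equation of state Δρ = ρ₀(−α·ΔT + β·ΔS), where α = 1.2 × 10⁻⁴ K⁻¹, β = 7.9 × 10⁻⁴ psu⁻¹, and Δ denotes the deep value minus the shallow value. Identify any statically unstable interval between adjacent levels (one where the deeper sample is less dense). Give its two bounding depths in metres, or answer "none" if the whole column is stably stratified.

Evaluate Δρ/ρ₀ = −αΔT + βΔS across each adjacent pair:
  11–78 m: −αΔT+βΔS = −(1.2 × 10⁻⁴)(-0.3)+(7.9 × 10⁻⁴)(+1.71) = 1.4 × 10⁻³ → stable
  78–145 m: −αΔT+βΔS = −(1.2 × 10⁻⁴)(-7.3)+(7.9 × 10⁻⁴)(-0.68) = 3.4 × 10⁻⁴ → stable
  145–197 m: −αΔT+βΔS = −(1.2 × 10⁻⁴)(-3.1)+(7.9 × 10⁻⁴)(-0.32) = 1.2 × 10⁻⁴ → stable
  197–210 m: −αΔT+βΔS = −(1.2 × 10⁻⁴)(-2.5)+(7.9 × 10⁻⁴)(+1.60) = 1.6 × 10⁻³ → stable
Every interval has Δρ > 0: the column is stably stratified throughout.

none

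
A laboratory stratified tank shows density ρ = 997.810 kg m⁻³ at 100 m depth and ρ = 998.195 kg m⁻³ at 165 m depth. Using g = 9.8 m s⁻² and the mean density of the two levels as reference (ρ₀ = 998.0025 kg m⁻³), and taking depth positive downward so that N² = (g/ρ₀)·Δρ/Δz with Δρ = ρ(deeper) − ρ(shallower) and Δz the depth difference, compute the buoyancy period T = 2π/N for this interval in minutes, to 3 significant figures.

Δρ = 998.195 − 997.810 = 0.385 kg m⁻³ over Δz = 165 − 100 = 65 m.
N² = (9.8/998.0025) × (0.385/65) = 5.8162 × 10⁻⁵ s⁻².
N = √(5.8162 × 10⁻⁵) = 7.6264 × 10⁻³ rad s⁻¹, so T = 2π/N = 823.87 s = 13.731 min ≈ 13.7 min.
A positive N² confirms static stability across the interval.

13.7 min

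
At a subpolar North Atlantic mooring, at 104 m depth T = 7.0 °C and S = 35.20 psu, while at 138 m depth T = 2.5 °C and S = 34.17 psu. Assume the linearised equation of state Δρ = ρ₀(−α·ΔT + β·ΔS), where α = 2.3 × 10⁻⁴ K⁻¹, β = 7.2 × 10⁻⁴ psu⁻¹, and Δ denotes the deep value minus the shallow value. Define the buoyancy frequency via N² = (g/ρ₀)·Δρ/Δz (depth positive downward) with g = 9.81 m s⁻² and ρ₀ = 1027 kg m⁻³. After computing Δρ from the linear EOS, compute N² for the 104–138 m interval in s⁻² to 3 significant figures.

ΔT = -4.5 K, ΔS = -1.03 psu (deep − shallow).
Δρ/ρ₀ = −αΔT + βΔS = 1.035 × 10⁻³ − 7.416 × 10⁻⁴ = 2.934 × 10⁻⁴, so Δρ ≈ 0.3013 kg m⁻³.
N² = (g/ρ₀)·Δρ/Δz = g·(Δρ/ρ₀)/Δz = 9.81 × 2.934 × 10⁻⁴ / 34 = 8.4655 × 10⁻⁵ s⁻² ≈ 8.47 × 10⁻⁵ s⁻².

8.47 × 10⁻⁵ s⁻²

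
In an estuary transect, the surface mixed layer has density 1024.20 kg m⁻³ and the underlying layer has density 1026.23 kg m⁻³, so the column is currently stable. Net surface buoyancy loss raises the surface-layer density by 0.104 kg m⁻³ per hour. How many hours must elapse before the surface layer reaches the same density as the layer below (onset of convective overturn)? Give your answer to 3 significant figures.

Density deficit of the surface layer: 1026.23 − 1024.20 = 2.03 kg m⁻³.
Required change = 2.03 / 0.104 = 19.5 hours.

19.5 hours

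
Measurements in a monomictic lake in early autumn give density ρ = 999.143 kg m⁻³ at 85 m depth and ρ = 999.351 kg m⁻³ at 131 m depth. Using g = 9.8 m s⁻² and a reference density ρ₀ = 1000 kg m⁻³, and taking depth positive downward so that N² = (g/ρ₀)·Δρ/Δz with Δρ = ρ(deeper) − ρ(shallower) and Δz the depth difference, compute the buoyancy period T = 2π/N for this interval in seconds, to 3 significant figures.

Δρ = 999.351 − 999.143 = 0.208 kg m⁻³ over Δz = 131 − 85 = 46 m.
N² = (9.8/1000) × (0.208/46) = 4.4313 × 10⁻⁵ s⁻².
N = √(4.4313 × 10⁻⁵) = 6.6568 × 10⁻³ rad s⁻¹, so T = 2π/N = 943.87 s ≈ 944 s.

944 s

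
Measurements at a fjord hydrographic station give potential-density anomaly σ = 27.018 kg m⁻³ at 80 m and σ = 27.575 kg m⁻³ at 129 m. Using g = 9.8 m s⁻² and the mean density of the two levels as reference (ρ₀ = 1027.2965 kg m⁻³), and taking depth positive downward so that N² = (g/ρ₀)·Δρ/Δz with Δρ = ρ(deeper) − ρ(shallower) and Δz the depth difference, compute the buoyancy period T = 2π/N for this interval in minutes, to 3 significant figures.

Δρ = 1027.575 − 1027.018 = 0.557 kg m⁻³ over Δz = 129 − 80 = 49 m.
N² = (9.8/1027.2965) × (0.557/49) = 1.0844 × 10⁻⁴ s⁻².
N = √(1.0844 × 10⁻⁴) = 0.010413 rad s⁻¹, so T = 2π/N = 603.40 s = 10.057 min ≈ 10.1 min.
N² > 0, so the interval is statically stable.

10.1 min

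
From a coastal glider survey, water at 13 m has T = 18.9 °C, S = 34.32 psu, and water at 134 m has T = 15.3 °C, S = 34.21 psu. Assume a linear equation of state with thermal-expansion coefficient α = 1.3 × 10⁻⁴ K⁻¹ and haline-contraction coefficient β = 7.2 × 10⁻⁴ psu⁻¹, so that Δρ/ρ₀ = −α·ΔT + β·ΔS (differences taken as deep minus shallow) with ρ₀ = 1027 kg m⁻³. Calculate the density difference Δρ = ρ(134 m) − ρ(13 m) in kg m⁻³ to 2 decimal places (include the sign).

+0.40 kg m⁻³

ΔT = -3.6 K, ΔS = -0.11 psu (deep − shallow).
Δρ/ρ₀ = −(1.3 × 10⁻⁴)(-3.6) + (7.2 × 10⁻⁴)(-0.11) = 3.888 × 10⁻⁴.
Δρ = 1027 × (3.888 × 10⁻⁴) = +0.40 kg m⁻³.
Positive Δρ: denser below, stable.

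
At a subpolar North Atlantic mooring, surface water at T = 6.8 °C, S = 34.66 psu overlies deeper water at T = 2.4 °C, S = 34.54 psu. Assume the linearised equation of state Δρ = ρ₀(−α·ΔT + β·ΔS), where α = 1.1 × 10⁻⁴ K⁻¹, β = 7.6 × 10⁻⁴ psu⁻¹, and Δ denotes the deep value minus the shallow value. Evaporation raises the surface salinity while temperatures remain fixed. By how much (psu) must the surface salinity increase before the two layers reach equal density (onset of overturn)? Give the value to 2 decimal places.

0.52 psu

Neutral buoyancy requires −α(T_deep − T_surf) + β(S_deep − S_surf′) = 0.
S_surf′ = S_deep − (α/β)·ΔT = 34.54 − (1.1 × 10⁻⁴/7.6 × 10⁻⁴)·(-4.4) = 35.1768 psu.
Increase required: 35.1768 − 34.66 = 0.5168 psu.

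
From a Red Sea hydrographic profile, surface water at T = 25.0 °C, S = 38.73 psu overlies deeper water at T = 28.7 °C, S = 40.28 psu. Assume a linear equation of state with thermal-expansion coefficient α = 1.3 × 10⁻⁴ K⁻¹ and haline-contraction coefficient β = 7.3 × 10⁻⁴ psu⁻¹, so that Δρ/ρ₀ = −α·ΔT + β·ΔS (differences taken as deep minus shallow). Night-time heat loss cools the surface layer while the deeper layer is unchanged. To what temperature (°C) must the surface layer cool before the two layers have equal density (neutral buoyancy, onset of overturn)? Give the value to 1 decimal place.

20.0 °C

Neutral buoyancy requires Δρ = 0, i.e. −α(T_deep − T_surf′) + β(S_deep − S_surf) = 0.
T_surf′ = T_deep − (β/α)·ΔS = 28.7 − (7.3 × 10⁻⁴/1.3 × 10⁻⁴)·(+1.55) = 19.996 °C.
Cooling required: 25.0 − (19.996) = 5.004 °C.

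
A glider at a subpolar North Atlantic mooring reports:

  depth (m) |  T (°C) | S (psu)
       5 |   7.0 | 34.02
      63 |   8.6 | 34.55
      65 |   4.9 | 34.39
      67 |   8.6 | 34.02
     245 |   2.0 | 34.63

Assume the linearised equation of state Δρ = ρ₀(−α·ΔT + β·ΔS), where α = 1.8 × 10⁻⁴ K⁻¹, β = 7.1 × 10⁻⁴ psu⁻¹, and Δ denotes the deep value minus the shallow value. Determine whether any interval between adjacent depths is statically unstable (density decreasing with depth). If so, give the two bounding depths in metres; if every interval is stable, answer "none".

65–67 m

Evaluate Δρ/ρ₀ = −αΔT + βΔS across each adjacent pair:
  5–63 m: −αΔT+βΔS = −(1.8 × 10⁻⁴)(+1.6)+(7.1 × 10⁻⁴)(+0.53) = 8.8 × 10⁻⁵ → stable
  63–65 m: −αΔT+βΔS = −(1.8 × 10⁻⁴)(-3.7)+(7.1 × 10⁻⁴)(-0.16) = 5.5 × 10⁻⁴ → stable
  65–67 m: −αΔT+βΔS = −(1.8 × 10⁻⁴)(+3.7)+(7.1 × 10⁻⁴)(-0.37) = -9.3 × 10⁻⁴ → UNSTABLE
  67–245 m: −αΔT+βΔS = −(1.8 × 10⁻⁴)(-6.6)+(7.1 × 10⁻⁴)(+0.61) = 1.6 × 10⁻³ → stable
The 65–67 m interval has Δρ < 0: lighter water underlies denser water.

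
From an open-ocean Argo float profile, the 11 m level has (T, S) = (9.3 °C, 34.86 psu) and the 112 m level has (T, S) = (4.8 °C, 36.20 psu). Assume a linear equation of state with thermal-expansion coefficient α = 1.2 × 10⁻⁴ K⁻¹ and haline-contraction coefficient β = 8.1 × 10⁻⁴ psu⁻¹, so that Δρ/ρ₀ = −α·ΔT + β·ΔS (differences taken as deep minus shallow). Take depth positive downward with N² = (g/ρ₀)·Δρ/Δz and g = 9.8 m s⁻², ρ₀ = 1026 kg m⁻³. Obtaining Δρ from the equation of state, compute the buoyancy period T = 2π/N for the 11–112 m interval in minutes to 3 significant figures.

ΔT = -4.5 K, ΔS = +1.34 psu (deep − shallow).
Δρ/ρ₀ = −αΔT + βΔS = 5.40 × 10⁻⁴ + 1.0854 × 10⁻³ = 1.6254 × 10⁻³, so Δρ ≈ 1.668 kg m⁻³.
N² = (g/ρ₀)·Δρ/Δz = g·(Δρ/ρ₀)/Δz = 9.8 × 1.6254 × 10⁻³ / 101 = 1.5771 × 10⁻⁴ s⁻².
N = √(1.5771 × 10⁻⁴) = 0.012558 rad s⁻¹ → T = 2π/N = 500.33 s = 8.3388 min ≈ 8.34 min.

8.34 min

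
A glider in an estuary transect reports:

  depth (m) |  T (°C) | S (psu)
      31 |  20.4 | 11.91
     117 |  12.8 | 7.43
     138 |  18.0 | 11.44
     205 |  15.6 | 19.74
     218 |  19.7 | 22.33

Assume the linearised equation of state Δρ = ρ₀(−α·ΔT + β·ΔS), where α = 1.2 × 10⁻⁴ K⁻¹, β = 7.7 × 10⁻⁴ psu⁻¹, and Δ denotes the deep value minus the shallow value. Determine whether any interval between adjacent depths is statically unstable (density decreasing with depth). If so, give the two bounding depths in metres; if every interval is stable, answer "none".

Evaluate Δρ/ρ₀ = −αΔT + βΔS across each adjacent pair:
  31–117 m: −αΔT+βΔS = −(1.2 × 10⁻⁴)(-7.6)+(7.7 × 10⁻⁴)(-4.48) = -2.5 × 10⁻³ → UNSTABLE
  117–138 m: −αΔT+βΔS = −(1.2 × 10⁻⁴)(+5.2)+(7.7 × 10⁻⁴)(+4.01) = 2.5 × 10⁻³ → stable
  138–205 m: −αΔT+βΔS = −(1.2 × 10⁻⁴)(-2.4)+(7.7 × 10⁻⁴)(+8.30) = 6.7 × 10⁻³ → stable
  205–218 m: −αΔT+βΔS = −(1.2 × 10⁻⁴)(+4.1)+(7.7 × 10⁻⁴)(+2.59) = 1.5 × 10⁻³ → stable
The 31–117 m interval has Δρ < 0: lighter water underlies denser water.

31–117 m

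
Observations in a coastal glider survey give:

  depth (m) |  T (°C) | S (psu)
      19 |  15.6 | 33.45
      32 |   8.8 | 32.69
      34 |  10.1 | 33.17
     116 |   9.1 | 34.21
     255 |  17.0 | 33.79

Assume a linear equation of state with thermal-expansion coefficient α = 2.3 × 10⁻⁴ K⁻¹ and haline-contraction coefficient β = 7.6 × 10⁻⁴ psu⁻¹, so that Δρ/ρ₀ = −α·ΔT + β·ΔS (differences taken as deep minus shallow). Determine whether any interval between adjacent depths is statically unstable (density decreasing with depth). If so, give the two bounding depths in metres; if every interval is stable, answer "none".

116–255 m

Evaluate Δρ/ρ₀ = −αΔT + βΔS across each adjacent pair:
  19–32 m: −αΔT+βΔS = −(2.3 × 10⁻⁴)(-6.8)+(7.6 × 10⁻⁴)(-0.76) = 9.9 × 10⁻⁴ → stable
  32–34 m: −αΔT+βΔS = −(2.3 × 10⁻⁴)(+1.3)+(7.6 × 10⁻⁴)(+0.48) = 6.6 × 10⁻⁵ → stable
  34–116 m: −αΔT+βΔS = −(2.3 × 10⁻⁴)(-1.0)+(7.6 × 10⁻⁴)(+1.04) = 1.0 × 10⁻³ → stable
  116–255 m: −αΔT+βΔS = −(2.3 × 10⁻⁴)(+7.9)+(7.6 × 10⁻⁴)(-0.42) = -2.1 × 10⁻³ → UNSTABLE
The 116–255 m interval has Δρ < 0: lighter water underlies denser water.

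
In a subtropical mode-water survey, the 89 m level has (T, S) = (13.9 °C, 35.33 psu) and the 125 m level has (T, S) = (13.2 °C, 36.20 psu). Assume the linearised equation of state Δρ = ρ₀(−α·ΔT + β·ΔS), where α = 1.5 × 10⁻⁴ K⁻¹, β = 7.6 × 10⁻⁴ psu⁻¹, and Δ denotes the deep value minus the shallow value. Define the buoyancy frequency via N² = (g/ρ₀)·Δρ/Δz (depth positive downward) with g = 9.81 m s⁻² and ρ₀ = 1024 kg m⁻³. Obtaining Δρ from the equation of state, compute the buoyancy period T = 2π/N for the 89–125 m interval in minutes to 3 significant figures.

ΔT = -0.7 K, ΔS = +0.87 psu (deep − shallow).
Δρ/ρ₀ = −αΔT + βΔS = 1.05 × 10⁻⁴ + 6.612 × 10⁻⁴ = 7.662 × 10⁻⁴, so Δρ ≈ 0.7846 kg m⁻³.
N² = (g/ρ₀)·Δρ/Δz = g·(Δρ/ρ₀)/Δz = 9.81 × 7.662 × 10⁻⁴ / 36 = 2.0879 × 10⁻⁴ s⁻².
N = √(2.0879 × 10⁻⁴) = 0.014450 rad s⁻¹ → T = 2π/N = 434.82 s = 7.2470 min ≈ 7.25 min.

7.25 min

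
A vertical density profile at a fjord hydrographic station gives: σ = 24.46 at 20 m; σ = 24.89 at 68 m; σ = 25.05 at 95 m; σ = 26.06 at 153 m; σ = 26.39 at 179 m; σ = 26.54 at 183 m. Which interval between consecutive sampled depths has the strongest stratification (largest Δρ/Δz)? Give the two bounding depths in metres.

179–183 m

Compute the density gradient over each adjacent pair:
  20–68 m: Δρ/Δz = 0.43/48 = 9.0 × 10⁻³ kg m⁻⁴
  68–95 m: Δρ/Δz = 0.16/27 = 5.9 × 10⁻³ kg m⁻⁴
  95–153 m: Δρ/Δz = 1.01/58 = 0.017 kg m⁻⁴
  153–179 m: Δρ/Δz = 0.33/26 = 0.013 kg m⁻⁴
  179–183 m: Δρ/Δz = 0.15/4 = 0.037 kg m⁻⁴
The largest gradient is in the 179–183 m interval — the pycnocline.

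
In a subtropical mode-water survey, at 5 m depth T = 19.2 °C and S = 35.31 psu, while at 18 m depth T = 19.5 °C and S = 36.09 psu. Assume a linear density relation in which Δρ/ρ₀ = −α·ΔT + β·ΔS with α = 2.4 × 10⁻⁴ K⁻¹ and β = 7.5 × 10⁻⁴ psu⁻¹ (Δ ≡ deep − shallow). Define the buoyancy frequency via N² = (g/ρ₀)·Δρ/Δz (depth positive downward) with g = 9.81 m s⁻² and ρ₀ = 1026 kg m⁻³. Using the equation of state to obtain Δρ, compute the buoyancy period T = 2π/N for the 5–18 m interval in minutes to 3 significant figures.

5.32 min

ΔT = +0.3 K, ΔS = +0.78 psu (deep − shallow).
Δρ/ρ₀ = −αΔT + βΔS = -7.20 × 10⁻⁵ + 5.85 × 10⁻⁴ = 5.13 × 10⁻⁴, so Δρ ≈ 0.5263 kg m⁻³.
N² = (g/ρ₀)·Δρ/Δz = g·(Δρ/ρ₀)/Δz = 9.81 × 5.13 × 10⁻⁴ / 13 = 3.8712 × 10⁻⁴ s⁻².
N = √(3.8712 × 10⁻⁴) = 0.019675 rad s⁻¹ → T = 2π/N = 319.35 s = 5.3225 min ≈ 5.32 min.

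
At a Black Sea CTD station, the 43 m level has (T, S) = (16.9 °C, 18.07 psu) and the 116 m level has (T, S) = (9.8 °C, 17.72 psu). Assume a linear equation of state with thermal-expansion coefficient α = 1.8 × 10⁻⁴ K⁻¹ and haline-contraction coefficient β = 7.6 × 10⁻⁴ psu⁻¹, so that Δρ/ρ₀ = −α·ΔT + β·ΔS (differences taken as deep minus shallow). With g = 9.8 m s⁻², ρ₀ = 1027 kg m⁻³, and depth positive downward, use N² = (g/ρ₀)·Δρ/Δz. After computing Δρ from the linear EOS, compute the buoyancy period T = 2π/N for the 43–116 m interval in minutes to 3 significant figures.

ΔT = -7.1 K, ΔS = -0.35 psu (deep − shallow).
Δρ/ρ₀ = −αΔT + βΔS = 1.278 × 10⁻³ − 2.66 × 10⁻⁴ = 1.012 × 10⁻³, so Δρ ≈ 1.039 kg m⁻³.
N² = (g/ρ₀)·Δρ/Δz = g·(Δρ/ρ₀)/Δz = 9.8 × 1.012 × 10⁻³ / 73 = 1.3586 × 10⁻⁴ s⁻².
N = √(1.3586 × 10⁻⁴) = 0.011656 rad s⁻¹ → T = 2π/N = 539.05 s = 8.9842 min ≈ 8.98 min.

8.98 min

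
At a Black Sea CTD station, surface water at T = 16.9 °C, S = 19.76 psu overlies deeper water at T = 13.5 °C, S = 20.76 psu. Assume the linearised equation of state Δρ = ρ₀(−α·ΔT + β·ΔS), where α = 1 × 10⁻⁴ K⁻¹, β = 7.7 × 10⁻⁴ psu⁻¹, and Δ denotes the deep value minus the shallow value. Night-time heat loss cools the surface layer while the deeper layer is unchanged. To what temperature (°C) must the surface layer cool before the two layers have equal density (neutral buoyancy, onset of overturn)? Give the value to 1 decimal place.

Neutral buoyancy requires Δρ = 0, i.e. −α(T_deep − T_surf′) + β(S_deep − S_surf) = 0.
T_surf′ = T_deep − (β/α)·ΔS = 13.5 − (7.7 × 10⁻⁴/1 × 10⁻⁴)·(+1.00) = 5.800 °C.
Cooling required: 16.9 − (5.800) = 11.100 °C.

5.8 °C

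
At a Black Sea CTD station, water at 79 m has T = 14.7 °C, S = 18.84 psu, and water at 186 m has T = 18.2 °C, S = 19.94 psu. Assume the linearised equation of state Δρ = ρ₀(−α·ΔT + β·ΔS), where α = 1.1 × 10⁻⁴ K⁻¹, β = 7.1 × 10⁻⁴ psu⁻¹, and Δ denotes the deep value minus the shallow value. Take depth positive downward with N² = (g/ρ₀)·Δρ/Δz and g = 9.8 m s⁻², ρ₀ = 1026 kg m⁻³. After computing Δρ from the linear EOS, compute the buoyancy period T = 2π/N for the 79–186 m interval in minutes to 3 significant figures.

17.4 min

ΔT = +3.5 K, ΔS = +1.10 psu (deep − shallow).
Δρ/ρ₀ = −αΔT + βΔS = -3.85 × 10⁻⁴ + 7.81 × 10⁻⁴ = 3.96 × 10⁻⁴, so Δρ ≈ 0.4063 kg m⁻³.
N² = (g/ρ₀)·Δρ/Δz = g·(Δρ/ρ₀)/Δz = 9.8 × 3.96 × 10⁻⁴ / 107 = 3.6269 × 10⁻⁵ s⁻².
N = √(3.6269 × 10⁻⁵) = 6.0224 × 10⁻³ rad s⁻¹ → T = 2π/N = 1.0433 × 10³ s = 17.388 min ≈ 17.4 min.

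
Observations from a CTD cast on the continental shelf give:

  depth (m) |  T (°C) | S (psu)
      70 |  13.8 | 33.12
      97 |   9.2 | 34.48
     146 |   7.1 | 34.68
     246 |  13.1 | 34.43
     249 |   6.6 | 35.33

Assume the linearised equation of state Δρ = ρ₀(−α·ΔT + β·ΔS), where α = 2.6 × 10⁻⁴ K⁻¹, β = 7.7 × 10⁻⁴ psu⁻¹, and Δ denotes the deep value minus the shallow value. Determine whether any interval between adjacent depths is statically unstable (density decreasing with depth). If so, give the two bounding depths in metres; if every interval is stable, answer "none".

Evaluate Δρ/ρ₀ = −αΔT + βΔS across each adjacent pair:
  70–97 m: −αΔT+βΔS = −(2.6 × 10⁻⁴)(-4.6)+(7.7 × 10⁻⁴)(+1.36) = 2.2 × 10⁻³ → stable
  97–146 m: −αΔT+βΔS = −(2.6 × 10⁻⁴)(-2.1)+(7.7 × 10⁻⁴)(+0.20) = 7.0 × 10⁻⁴ → stable
  146–246 m: −αΔT+βΔS = −(2.6 × 10⁻⁴)(+6.0)+(7.7 × 10⁻⁴)(-0.25) = -1.8 × 10⁻³ → UNSTABLE
  246–249 m: −αΔT+βΔS = −(2.6 × 10⁻⁴)(-6.5)+(7.7 × 10⁻⁴)(+0.90) = 2.4 × 10⁻³ → stable
The 146–246 m interval has Δρ < 0: lighter water underlies denser water.

146–246 m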